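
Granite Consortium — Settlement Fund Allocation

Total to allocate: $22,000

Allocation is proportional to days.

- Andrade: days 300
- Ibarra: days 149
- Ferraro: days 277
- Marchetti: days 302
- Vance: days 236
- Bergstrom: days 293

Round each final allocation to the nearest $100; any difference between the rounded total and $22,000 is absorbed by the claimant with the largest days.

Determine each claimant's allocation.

Total days = 1,557.
Unrounded shares: Andrade 300/1,557 × $22,000 = 4,238.92; Ibarra 149/1,557 × $22,000 = 2,105.33; Ferraro 277/1,557 × $22,000 = 3,913.94; Marchetti 302/1,557 × $22,000 = 4,267.18; Vance 236/1,557 × $22,000 = 3,334.62; Bergstrom 293/1,557 × $22,000 = 4,140.01.
After rounding ($100): Andrade $4,200; Ibarra $2,100; Ferraro $3,900; Marchetti $4,300; Vance $3,300; Bergstrom $4,100. Sum = $21,900.
Difference $22,000 − $21,900 = +$100 applied to largest days (Marchetti): Marchetti becomes $4,400.

Andrade: $4,200; Ibarra: $2,100; Ferraro: $3,900; Marchetti: $4,400; Vance: $3,300; Bergstrom: $4,100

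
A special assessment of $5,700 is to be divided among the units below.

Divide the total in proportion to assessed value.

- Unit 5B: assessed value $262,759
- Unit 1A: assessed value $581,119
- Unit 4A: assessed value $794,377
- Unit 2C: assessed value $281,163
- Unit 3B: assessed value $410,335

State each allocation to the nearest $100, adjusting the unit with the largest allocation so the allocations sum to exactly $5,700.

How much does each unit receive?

Unit 5B: $600; Unit 1A: $1,400; Unit 4A: $2,000; Unit 2C: $700; Unit 3B: $1,000

Combined assessed value = 2,329,753.
Pro-rata amounts: Unit 5B 262,759/2,329,753 × $5,700 = 642.87; Unit 1A 581,119/2,329,753 × $5,700 = 1,421.77; Unit 4A 794,377/2,329,753 × $5,700 = 1,943.53; Unit 2C 281,163/2,329,753 × $5,700 = 687.90; Unit 3B 410,335/2,329,753 × $5,700 = 1,003.93.
After rounding ($100): Unit 5B $600; Unit 1A $1,400; Unit 4A $1,900; Unit 2C $700; Unit 3B $1,000. Sum = $5,600.
Difference $5,700 − $5,600 = +$100 applied to largest allocation (Unit 4A): Unit 4A becomes $2,000.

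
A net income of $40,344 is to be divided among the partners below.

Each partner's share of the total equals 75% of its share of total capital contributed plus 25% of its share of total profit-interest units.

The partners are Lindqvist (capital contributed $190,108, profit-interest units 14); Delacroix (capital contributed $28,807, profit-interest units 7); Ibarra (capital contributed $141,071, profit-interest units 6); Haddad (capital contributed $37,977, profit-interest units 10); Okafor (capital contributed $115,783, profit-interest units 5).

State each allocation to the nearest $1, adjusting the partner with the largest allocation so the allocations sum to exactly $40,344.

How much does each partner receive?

Lindqvist: $14,559 | Delacroix: $3,378 | Ibarra: $9,749 | Haddad: $4,638 | Okafor: $8,020

Totals — capital contributed 513,746, profit-interest units 42.
Combined weights (75% capital contributed + 25% profit-interest units): Lindqvist 0.3609; Delacroix 0.0837; Ibarra 0.2417; Haddad 0.1150; Okafor 0.1988.
Unrounded shares: Lindqvist 14,558.75; Delacroix 3,377.64; Ibarra 9,749.49; Haddad 4,638.15; Okafor 8,019.96.
At nearest $1: Lindqvist $14,559; Delacroix $3,378; Ibarra $9,749; Haddad $4,638; Okafor $8,020. Sum = $40,344.
No rounding difference to absorb.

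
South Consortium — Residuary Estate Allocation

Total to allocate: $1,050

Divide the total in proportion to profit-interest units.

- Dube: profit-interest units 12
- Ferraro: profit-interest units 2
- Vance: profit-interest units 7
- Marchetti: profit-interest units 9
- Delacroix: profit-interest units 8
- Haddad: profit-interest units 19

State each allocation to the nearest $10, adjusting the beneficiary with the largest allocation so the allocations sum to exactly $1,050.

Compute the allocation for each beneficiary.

Total profit-interest units = 57.
Pro-rata amounts: Dube 12/57 × $1,050 = 221.05; Ferraro 2/57 × $1,050 = 36.84; Vance 7/57 × $1,050 = 128.95; Marchetti 9/57 × $1,050 = 165.79; Delacroix 8/57 × $1,050 = 147.37; Haddad 19/57 × $1,050 = 350.00.
After rounding ($10): Dube $220; Ferraro $40; Vance $130; Marchetti $170; Delacroix $150; Haddad $350. Sum = $1,060.
Difference $1,050 − $1,060 = −$10 applied to largest allocation (Haddad): Haddad becomes $340.

Dube: $220; Ferraro: $40; Vance: $130; Marchetti: $170; Delacroix: $150; Haddad: $340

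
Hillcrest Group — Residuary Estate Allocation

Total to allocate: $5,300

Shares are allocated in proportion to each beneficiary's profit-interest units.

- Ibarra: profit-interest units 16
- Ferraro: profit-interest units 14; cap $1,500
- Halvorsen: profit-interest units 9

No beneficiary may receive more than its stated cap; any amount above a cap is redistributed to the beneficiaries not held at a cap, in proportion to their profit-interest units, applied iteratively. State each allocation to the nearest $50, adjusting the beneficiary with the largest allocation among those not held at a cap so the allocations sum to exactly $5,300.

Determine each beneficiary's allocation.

Ibarra: $2,450 · Ferraro: $1,500 · Halvorsen: $1,350

Combined profit-interest units = 39.
Unconstrained shares: Ibarra 2,174.36; Ferraro 1,902.56; Halvorsen 1,223.08.
Capped: Ferraro ($1,500); remaining pool $3,800 reallocated over remaining profit-interest units 25.
Remaining shares: Ibarra 2,432.00 → $2,450; Halvorsen 1,368.00 → $1,350.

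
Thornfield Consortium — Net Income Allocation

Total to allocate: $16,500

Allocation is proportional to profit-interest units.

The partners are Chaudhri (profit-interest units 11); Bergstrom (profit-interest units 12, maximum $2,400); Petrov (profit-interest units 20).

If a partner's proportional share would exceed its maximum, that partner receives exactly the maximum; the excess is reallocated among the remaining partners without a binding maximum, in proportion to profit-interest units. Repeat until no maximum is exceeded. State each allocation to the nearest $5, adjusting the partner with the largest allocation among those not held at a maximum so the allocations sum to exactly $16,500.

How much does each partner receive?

Sum of profit-interest units: 43.
Proportional shares (ignoring caps): Chaudhri 4,220.93; Bergstrom 4,604.65; Petrov 7,674.42.
Held at cap: Bergstrom ($2,400); remaining pool $14,100 reallocated over remaining profit-interest units 31.
Shares after redistribution: Chaudhri 5,003.23 → $5,005; Petrov 9,096.77 → $9,095.

Chaudhri: $5,005 · Bergstrom: $2,400 · Petrov: $9,095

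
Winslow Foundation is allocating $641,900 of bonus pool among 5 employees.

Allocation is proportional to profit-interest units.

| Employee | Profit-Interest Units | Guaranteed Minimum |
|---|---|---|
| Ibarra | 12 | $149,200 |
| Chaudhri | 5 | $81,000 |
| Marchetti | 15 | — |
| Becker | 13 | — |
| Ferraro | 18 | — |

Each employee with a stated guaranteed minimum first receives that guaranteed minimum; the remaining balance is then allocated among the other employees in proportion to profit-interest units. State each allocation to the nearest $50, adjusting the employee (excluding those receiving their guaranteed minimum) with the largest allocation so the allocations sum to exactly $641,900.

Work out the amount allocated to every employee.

Ibarra: $149,200 | Chaudhri: $81,000 | Marchetti: $134,250 | Becker: $116,350 | Ferraro: $161,100

Guaranteed amounts: Ibarra $149,200; Chaudhri $81,000. Remaining pool $411,700.
Remaining pool split over remaining profit-interest units 46: Marchetti 134,250.00 → $134,250; Becker 116,350.00 → $116,350; Ferraro 161,100.00 → $161,100.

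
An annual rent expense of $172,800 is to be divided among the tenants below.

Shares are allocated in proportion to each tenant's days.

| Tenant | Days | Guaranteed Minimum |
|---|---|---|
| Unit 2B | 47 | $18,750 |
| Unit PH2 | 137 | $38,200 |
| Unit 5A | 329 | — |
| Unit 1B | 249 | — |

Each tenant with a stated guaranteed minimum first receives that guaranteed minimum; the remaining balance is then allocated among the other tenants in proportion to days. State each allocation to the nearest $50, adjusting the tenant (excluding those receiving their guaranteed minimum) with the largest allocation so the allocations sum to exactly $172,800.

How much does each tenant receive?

Unit 2B: $18,750; Unit PH2: $38,200; Unit 5A: $65,950; Unit 1B: $49,900

Minimums first: Unit 2B $18,750; Unit PH2 $38,200. Residual $115,850.
Residual split over remaining days 578: Unit 5A 65,942.30 → $65,950; Unit 1B 49,907.70 → $49,900.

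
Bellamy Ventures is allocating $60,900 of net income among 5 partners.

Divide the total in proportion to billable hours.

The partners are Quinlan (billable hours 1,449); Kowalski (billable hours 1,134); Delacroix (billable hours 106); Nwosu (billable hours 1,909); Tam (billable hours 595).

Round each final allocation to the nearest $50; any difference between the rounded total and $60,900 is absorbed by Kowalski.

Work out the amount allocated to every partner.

Quinlan: $17,000; Kowalski: $13,250; Delacroix: $1,250; Nwosu: $22,400; Tam: $7,000

Combined billable hours = 5,193.
Proportional shares: Quinlan 1,449/5,193 × $60,900 = 16,992.89; Kowalski 1,134/5,193 × $60,900 = 13,298.79; Delacroix 106/5,193 × $60,900 = 1,243.10; Nwosu 1,909/5,193 × $60,900 = 22,387.46; Tam 595/5,193 × $60,900 = 6,977.76.
After rounding ($50): Quinlan $17,000; Kowalski $13,300; Delacroix $1,250; Nwosu $22,400; Tam $7,000. Sum = $60,950.
Difference $60,900 − $60,950 = −$50 applied to Kowalski: Kowalski becomes $13,250.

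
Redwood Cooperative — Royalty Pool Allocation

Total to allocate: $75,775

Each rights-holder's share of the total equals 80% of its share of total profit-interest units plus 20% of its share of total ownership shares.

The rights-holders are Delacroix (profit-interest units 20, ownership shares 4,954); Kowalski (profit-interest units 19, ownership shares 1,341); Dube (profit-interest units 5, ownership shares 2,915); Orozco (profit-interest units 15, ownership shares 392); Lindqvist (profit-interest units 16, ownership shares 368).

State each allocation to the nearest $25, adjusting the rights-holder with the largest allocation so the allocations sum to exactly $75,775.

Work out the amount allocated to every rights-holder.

Totals — profit-interest units 75, ownership shares 9,970.
Composite weights (80% profit-interest units + 20% ownership shares): Delacroix 0.3127; Kowalski 0.2296; Dube 0.1118; Orozco 0.1679; Lindqvist 0.1780.
Raw shares: Delacroix 23,695.71; Kowalski 17,395.47; Dube 8,472.31; Orozco 12,719.86; Lindqvist 13,491.65.
At nearest $25: Delacroix $23,700; Kowalski $17,400; Dube $8,475; Orozco $12,725; Lindqvist $13,500. Sum = $75,800.
Difference $75,775 − $75,800 = −$25 applied to largest allocation (Delacroix): Delacroix becomes $23,675.

Delacroix: $23,675 · Kowalski: $17,400 · Dube: $8,475 · Orozco: $12,725 · Lindqvist: $13,500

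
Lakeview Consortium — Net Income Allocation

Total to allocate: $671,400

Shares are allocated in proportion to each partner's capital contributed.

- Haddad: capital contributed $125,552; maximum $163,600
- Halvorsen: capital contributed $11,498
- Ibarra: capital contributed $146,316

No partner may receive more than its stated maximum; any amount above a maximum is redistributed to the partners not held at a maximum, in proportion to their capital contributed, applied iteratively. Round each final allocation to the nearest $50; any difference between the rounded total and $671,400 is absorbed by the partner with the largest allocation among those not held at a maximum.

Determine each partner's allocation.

Haddad: $163,600 | Halvorsen: $37,000 | Ibarra: $470,800

Sum of capital contributed: 283,366.
Unconstrained shares: Haddad 297,479.63; Halvorsen 27,243.06; Ibarra 346,677.31.
Capped: Haddad ($163,600); residual $507,800 reallocated over remaining capital contributed 157,814.
Shares after redistribution: Halvorsen 36,997.25 → $37,000; Ibarra 470,802.75 → $470,800.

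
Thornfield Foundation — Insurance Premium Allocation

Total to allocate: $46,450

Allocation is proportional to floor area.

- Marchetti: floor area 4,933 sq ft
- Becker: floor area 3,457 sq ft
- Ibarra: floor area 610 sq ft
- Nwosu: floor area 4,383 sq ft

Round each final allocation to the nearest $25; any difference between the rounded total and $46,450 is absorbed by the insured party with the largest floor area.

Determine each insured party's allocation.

Marchetti: $17,100; Becker: $12,000; Ibarra: $2,125; Nwosu: $15,225

Total floor area = 13,383.
Pro-rata amounts: Marchetti 4,933/13,383 × $46,450 = 17,121.56; Becker 3,457/13,383 × $46,450 = 11,998.63; Ibarra 610/13,383 × $46,450 = 2,117.20; Nwosu 4,383/13,383 × $46,450 = 15,212.61.
At nearest $25: Marchetti $17,125; Becker $12,000; Ibarra $2,125; Nwosu $15,225. Sum = $46,475.
Difference $46,450 − $46,475 = −$25 applied to largest floor area (Marchetti): Marchetti becomes $17,100.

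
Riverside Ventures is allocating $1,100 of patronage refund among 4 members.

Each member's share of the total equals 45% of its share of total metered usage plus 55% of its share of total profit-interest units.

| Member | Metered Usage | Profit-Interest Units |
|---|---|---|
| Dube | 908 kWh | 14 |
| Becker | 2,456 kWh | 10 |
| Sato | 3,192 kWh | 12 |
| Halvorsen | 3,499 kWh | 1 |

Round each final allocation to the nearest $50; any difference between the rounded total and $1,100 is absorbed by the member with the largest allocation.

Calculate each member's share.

Totals — metered usage 10,055, profit-interest units 37.
Combined weights (45% metered usage + 55% profit-interest units): Dube 0.2487; Becker 0.2586; Sato 0.3212; Halvorsen 0.1715.
Unrounded shares: Dube 273.62; Becker 284.42; Sato 353.36; Halvorsen 188.60.
After rounding ($50): Dube $250; Becker $300; Sato $350; Halvorsen $200. Sum = $1,100.
Rounded total matches; no reconciliation needed.

Dube: $250 | Becker: $300 | Sato: $350 | Halvorsen: $200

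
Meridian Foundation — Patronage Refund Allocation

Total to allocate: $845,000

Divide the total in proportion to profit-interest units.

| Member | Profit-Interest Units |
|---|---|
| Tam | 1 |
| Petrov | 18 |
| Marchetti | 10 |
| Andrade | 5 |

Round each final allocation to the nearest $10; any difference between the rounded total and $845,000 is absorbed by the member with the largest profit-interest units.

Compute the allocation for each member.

Tam: $24,850 | Petrov: $447,360 | Marchetti: $248,530 | Andrade: $124,260

Sum of profit-interest units: 34.
Proportional shares: Tam 1/34 × $845,000 = 24,852.94; Petrov 18/34 × $845,000 = 447,352.94; Marchetti 10/34 × $845,000 = 248,529.41; Andrade 5/34 × $845,000 = 124,264.71.
After rounding ($10): Tam $24,850; Petrov $447,350; Marchetti $248,530; Andrade $124,260. Sum = $844,990.
Difference $845,000 − $844,990 = +$10 applied to largest profit-interest units (Petrov): Petrov becomes $447,360.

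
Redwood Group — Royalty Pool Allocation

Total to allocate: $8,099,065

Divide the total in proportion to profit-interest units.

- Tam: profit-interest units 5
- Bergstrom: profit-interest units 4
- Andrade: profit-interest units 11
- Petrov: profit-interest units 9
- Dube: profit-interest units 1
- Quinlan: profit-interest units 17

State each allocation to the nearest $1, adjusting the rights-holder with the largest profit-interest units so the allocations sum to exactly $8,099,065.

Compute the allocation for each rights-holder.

Tam: $861,603 | Bergstrom: $689,282 | Andrade: $1,895,526 | Petrov: $1,550,885 | Dube: $172,321 | Quinlan: $2,929,448

Profit-interest units total: 5 + 4 + 11 + 9 + 1 + 17 = 47.
Raw shares: Tam 861,602.66; Bergstrom 689,282.13; Andrade 1,895,525.85; Petrov 1,550,884.79; Dube 172,320.53; Quinlan 2,929,449.04.
Rounded to nearest $1: Tam $861,603; Bergstrom $689,282; Andrade $1,895,526; Petrov $1,550,885; Dube $172,321; Quinlan $2,929,449. Sum = $8,099,066.
Difference $8,099,065 − $8,099,066 = −$1 applied to largest profit-interest units (Quinlan): Quinlan becomes $2,929,448.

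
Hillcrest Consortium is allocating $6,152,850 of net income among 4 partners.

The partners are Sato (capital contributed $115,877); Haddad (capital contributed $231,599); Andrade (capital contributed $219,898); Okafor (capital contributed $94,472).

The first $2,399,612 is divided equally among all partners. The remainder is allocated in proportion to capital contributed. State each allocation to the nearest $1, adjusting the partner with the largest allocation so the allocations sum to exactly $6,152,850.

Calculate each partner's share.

Sato: $1,257,026; Haddad: $1,913,269; Andrade: $1,846,914; Okafor: $1,135,641

First tranche $2,399,612 split equally: $599,903 each.
Remainder $3,753,238 by capital contributed (total 661,846): Sato 657,122.59 → $657,123; Haddad 1,313,366.20 → $1,313,366; Andrade 1,247,011.43 → $1,247,011; Okafor 535,737.77 → $535,738.
Totals: Sato $599,903 + $657,123 = $1,257,026; Haddad $599,903 + $1,313,366 = $1,913,269; Andrade $599,903 + $1,247,011 = $1,846,914; Okafor $599,903 + $535,738 = $1,135,641.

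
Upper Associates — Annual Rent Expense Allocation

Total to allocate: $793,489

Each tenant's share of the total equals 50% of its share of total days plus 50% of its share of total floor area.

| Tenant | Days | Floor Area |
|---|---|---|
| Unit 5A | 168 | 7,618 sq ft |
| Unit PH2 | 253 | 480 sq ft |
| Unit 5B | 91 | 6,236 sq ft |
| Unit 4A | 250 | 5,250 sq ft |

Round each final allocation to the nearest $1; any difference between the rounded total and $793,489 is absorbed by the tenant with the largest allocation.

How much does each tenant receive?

Unit 5A: $241,801 | Unit PH2: $141,452 | Unit 5B: $173,713 | Unit 4A: $236,523

Days total 762; floor area total 19,584.
Combined weights (50% days + 50% floor area): Unit 5A 0.3047; Unit PH2 0.1783; Unit 5B 0.2189; Unit 4A 0.2981.
Pro-rata amounts: Unit 5A 241,801.27; Unit PH2 141,451.63; Unit 5B 173,712.90; Unit 4A 236,523.19.
Rounded to nearest $1: Unit 5A $241,801; Unit PH2 $141,452; Unit 5B $173,713; Unit 4A $236,523. Sum = $793,489.
Rounded total matches; no reconciliation needed.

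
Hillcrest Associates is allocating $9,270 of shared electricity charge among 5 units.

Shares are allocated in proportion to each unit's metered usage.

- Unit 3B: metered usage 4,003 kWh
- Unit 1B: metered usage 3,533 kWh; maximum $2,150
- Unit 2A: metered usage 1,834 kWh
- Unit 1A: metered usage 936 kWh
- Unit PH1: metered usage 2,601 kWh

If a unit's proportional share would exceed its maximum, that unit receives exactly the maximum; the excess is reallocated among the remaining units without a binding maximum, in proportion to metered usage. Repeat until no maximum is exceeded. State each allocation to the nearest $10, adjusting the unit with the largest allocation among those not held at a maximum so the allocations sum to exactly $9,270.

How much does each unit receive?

Total metered usage = 12,907.
Pro-rata shares before constraints: Unit 3B 2,875.01; Unit 1B 2,537.45; Unit 2A 1,317.21; Unit 1A 672.25; Unit PH1 1,868.08.
Capped: Unit 1B ($2,150); remaining pool $7,120 reallocated over remaining metered usage 9,374.
Shares after redistribution: Unit 3B 3,040.47 → $3,040; Unit 2A 1,393.01 → $1,390; Unit 1A 710.94 → $710; Unit PH1 1,975.58 → $1,980.

Unit 3B: $3,040; Unit 1B: $2,150; Unit 2A: $1,390; Unit 1A: $710; Unit PH1: $1,980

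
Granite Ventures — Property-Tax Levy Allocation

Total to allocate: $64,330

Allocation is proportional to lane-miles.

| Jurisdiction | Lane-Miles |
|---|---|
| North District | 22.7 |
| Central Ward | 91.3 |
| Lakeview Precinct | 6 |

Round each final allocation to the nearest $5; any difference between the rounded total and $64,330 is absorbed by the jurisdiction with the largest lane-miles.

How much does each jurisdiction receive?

North District: $12,170 | Central Ward: $48,945 | Lakeview Precinct: $3,215

Combined lane-miles = 22.7 + 91.3 + 6 = 120.
Pro-rata amounts: North District 12,169.09; Central Ward 48,944.41; Lakeview Precinct 3,216.50.
Rounded to nearest $5: North District $12,170; Central Ward $48,945; Lakeview Precinct $3,215. Sum = $64,330.
No rounding difference to absorb.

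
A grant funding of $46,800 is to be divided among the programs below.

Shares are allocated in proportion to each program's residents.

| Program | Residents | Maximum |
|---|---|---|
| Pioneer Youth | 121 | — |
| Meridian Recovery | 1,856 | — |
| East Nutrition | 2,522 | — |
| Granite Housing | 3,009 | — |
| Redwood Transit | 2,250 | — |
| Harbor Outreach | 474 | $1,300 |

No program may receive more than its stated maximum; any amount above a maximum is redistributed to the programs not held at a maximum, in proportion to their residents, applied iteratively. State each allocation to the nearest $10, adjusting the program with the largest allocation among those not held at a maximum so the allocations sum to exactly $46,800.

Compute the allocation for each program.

Residents total: 10,232.
Unconstrained shares: Pioneer Youth 553.44; Meridian Recovery 8,489.13; East Nutrition 11,535.34; Granite Housing 13,762.82; Redwood Transit 10,291.24; Harbor Outreach 2,168.02.
Cap binds for Harbor Outreach ($1,300); residual $45,500 reallocated over remaining residents 9,758.
Redistributed shares: Pioneer Youth 564.20 → $560; Meridian Recovery 8,654.23 → $8,650; East Nutrition 11,759.68 → $11,760; Granite Housing 14,030.49 → $14,030; Redwood Transit 10,491.39 → $10,490.
Rounding difference +$10 applied to Granite Housing → $14,040.

Pioneer Youth: $560 · Meridian Recovery: $8,650 · East Nutrition: $11,760 · Granite Housing: $14,040 · Redwood Transit: $10,490 · Harbor Outreach: $1,300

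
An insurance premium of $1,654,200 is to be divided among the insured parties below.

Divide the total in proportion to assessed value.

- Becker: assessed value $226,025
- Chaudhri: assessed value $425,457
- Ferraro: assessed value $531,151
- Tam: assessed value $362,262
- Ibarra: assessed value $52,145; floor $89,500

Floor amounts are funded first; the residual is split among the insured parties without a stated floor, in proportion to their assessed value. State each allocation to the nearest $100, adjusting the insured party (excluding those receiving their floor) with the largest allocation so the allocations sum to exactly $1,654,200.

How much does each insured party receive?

Fund the minimums — Ibarra $89,500. Residual $1,564,700.
Residual split over remaining assessed value 1,544,895: Becker 228,922.56 → $228,900; Chaudhri 430,911.21 → $430,900; Ferraro 537,960.17 → $538,000; Tam 366,906.07 → $366,900.

Becker: $228,900; Chaudhri: $430,900; Ferraro: $538,000; Tam: $366,900; Ibarra: $89,500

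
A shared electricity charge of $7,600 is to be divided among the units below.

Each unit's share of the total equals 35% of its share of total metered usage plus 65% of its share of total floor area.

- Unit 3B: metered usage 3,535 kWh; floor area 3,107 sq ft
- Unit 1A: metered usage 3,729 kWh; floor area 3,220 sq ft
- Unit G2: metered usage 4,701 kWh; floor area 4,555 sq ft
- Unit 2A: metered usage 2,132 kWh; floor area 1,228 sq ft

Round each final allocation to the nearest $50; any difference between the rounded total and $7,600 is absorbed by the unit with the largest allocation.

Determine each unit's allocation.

Totals — metered usage 14,097, floor area 12,110.
Composite weights (35% metered usage + 65% floor area): Unit 3B 0.2545; Unit 1A 0.2654; Unit G2 0.3612; Unit 2A 0.1188.
Pro-rata amounts: Unit 3B 1,934.46; Unit 1A 2,017.16; Unit G2 2,745.15; Unit 2A 903.23.
Rounded to nearest $50: Unit 3B $1,950; Unit 1A $2,000; Unit G2 $2,750; Unit 2A $900. Sum = $7,600.
Rounded total matches; no reconciliation needed.

Unit 3B: $1,950; Unit 1A: $2,000; Unit G2: $2,750; Unit 2A: $900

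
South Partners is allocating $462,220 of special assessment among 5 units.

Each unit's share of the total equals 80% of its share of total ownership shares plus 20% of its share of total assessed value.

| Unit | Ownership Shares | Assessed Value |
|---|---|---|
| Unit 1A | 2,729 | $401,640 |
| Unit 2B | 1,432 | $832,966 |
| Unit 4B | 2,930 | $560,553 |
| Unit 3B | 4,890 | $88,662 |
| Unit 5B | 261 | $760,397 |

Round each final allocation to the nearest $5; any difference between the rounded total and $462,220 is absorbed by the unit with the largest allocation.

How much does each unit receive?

Totals — ownership shares 12,242, assessed value 2,644,218.
Blended shares (80% ownership shares + 20% assessed value): Unit 1A 0.2087; Unit 2B 0.1566; Unit 4B 0.2339; Unit 3B 0.3263; Unit 5B 0.0746.
Unrounded shares: Unit 1A 96,472.53; Unit 2B 72,375.47; Unit 4B 108,099.57; Unit 3B 150,804.70; Unit 5B 34,467.74.
Rounded to nearest $5: Unit 1A $96,475; Unit 2B $72,375; Unit 4B $108,100; Unit 3B $150,805; Unit 5B $34,470. Sum = $462,225.
Difference $462,220 − $462,225 = −$5 applied to largest allocation (Unit 3B): Unit 3B becomes $150,800.

Unit 1A: $96,475 | Unit 2B: $72,375 | Unit 4B: $108,100 | Unit 3B: $150,800 | Unit 5B: $34,470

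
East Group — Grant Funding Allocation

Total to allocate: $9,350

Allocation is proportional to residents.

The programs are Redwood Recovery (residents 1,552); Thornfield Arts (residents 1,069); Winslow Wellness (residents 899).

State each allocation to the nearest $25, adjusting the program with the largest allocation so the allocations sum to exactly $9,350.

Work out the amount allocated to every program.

Redwood Recovery: $4,100 · Thornfield Arts: $2,850 · Winslow Wellness: $2,400

Residents total: 3,520.
Pro-rata amounts: Redwood Recovery 1,552/3,520 × $9,350 = 4,122.50; Thornfield Arts 1,069/3,520 × $9,350 = 2,839.53; Winslow Wellness 899/3,520 × $9,350 = 2,387.97.
Rounded to nearest $25: Redwood Recovery $4,125; Thornfield Arts $2,850; Winslow Wellness $2,400. Sum = $9,375.
Difference $9,350 − $9,375 = −$25 applied to largest allocation (Redwood Recovery): Redwood Recovery becomes $4,100.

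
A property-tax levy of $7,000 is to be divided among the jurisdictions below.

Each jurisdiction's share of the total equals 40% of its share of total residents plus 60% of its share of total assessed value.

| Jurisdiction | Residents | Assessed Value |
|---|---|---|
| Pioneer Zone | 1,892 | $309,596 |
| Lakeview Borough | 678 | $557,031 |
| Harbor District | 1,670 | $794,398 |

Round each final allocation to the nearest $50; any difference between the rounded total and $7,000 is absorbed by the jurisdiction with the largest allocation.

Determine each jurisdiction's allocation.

Totals — residents 4,240, assessed value 1,661,025.
Blended shares (40% residents + 60% assessed value): Pioneer Zone 0.2903; Lakeview Borough 0.2652; Harbor District 0.4445.
Raw shares: Pioneer Zone 2,032.27; Lakeview Borough 1,856.22; Harbor District 3,111.51.
At nearest $50: Pioneer Zone $2,050; Lakeview Borough $1,850; Harbor District $3,100. Sum = $7,000.
Rounded total matches; no reconciliation needed.

Pioneer Zone: $2,050 | Lakeview Borough: $1,850 | Harbor District: $3,100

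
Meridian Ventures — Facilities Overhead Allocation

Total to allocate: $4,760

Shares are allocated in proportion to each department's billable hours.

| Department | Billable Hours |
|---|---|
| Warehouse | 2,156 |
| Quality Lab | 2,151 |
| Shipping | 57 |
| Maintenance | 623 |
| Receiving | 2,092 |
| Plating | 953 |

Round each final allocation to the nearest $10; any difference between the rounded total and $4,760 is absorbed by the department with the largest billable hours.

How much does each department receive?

Sum of billable hours: 8,032.
Pro-rata amounts: Warehouse 2,156/8,032 × $4,760 = 1,277.71; Quality Lab 2,151/8,032 × $4,760 = 1,274.75; Shipping 57/8,032 × $4,760 = 33.78; Maintenance 623/8,032 × $4,760 = 369.21; Receiving 2,092/8,032 × $4,760 = 1,239.78; Plating 953/8,032 × $4,760 = 564.78.
After rounding ($10): Warehouse $1,280; Quality Lab $1,270; Shipping $30; Maintenance $370; Receiving $1,240; Plating $560. Sum = $4,750.
Difference $4,760 − $4,750 = +$10 applied to largest billable hours (Warehouse): Warehouse becomes $1,290.

Warehouse: $1,290 · Quality Lab: $1,270 · Shipping: $30 · Maintenance: $370 · Receiving: $1,240 · Plating: $560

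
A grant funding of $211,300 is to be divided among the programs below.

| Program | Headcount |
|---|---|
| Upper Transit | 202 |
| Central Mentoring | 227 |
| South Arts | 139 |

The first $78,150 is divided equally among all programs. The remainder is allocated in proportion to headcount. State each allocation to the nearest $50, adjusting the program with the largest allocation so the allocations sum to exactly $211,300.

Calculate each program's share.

First tranche $78,150 split equally: $26,050 each.
Remainder $133,150 by headcount (total 568): Upper Transit 47,352.64 → $47,350; Central Mentoring 53,213.12 → $53,200; South Arts 32,584.24 → $32,600.
Totals: Upper Transit $26,050 + $47,350 = $73,400; Central Mentoring $26,050 + $53,200 = $79,250; South Arts $26,050 + $32,600 = $58,650.

Upper Transit: $73,400; Central Mentoring: $79,250; South Arts: $58,650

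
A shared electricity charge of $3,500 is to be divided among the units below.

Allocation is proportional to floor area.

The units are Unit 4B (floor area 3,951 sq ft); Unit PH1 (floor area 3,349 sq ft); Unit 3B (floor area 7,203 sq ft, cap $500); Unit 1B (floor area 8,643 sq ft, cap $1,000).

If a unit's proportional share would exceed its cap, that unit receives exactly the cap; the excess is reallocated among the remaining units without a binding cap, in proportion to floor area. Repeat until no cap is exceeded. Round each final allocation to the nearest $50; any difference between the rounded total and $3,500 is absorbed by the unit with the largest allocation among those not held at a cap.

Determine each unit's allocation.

Sum of floor area: 23,146.
Pro-rata shares before constraints: Unit 4B 597.45; Unit PH1 506.42; Unit 3B 1,089.19; Unit 1B 1,306.94.
Cap binds for Unit 3B ($500), Unit 1B ($1,000); balance $2,000 reallocated over remaining floor area 7,300.
Redistributed shares: Unit 4B 1,082.47 → $1,100; Unit PH1 917.53 → $900.

Unit 4B: $1,100; Unit PH1: $900; Unit 3B: $500; Unit 1B: $1,000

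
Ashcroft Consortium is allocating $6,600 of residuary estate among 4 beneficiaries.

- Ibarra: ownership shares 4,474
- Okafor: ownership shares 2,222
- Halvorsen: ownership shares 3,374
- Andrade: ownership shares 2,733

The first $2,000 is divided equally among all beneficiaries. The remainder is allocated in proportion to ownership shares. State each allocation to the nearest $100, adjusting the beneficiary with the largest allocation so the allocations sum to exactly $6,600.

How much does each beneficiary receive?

Ibarra: $2,100 · Okafor: $1,300 · Halvorsen: $1,700 · Andrade: $1,500

Equal tier: $2,000 ÷ 4 = $500 apiece.
Remainder $4,600 by ownership shares (total 12,803): Ibarra 1,607.47 → $1,600; Okafor 798.34 → $800; Halvorsen 1,212.25 → $1,200; Andrade 981.94 → $1,000.
Totals: Ibarra $500 + $1,600 = $2,100; Okafor $500 + $800 = $1,300; Halvorsen $500 + $1,200 = $1,700; Andrade $500 + $1,000 = $1,500.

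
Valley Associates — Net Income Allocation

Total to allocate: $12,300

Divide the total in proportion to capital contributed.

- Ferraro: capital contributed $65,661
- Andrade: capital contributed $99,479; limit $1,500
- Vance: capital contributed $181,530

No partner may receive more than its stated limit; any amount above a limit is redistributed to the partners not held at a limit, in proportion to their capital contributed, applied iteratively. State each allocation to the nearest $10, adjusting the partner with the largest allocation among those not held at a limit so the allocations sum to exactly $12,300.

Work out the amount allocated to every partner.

Ferraro: $2,870; Andrade: $1,500; Vance: $7,930

Total capital contributed = 346,670.
Unconstrained shares: Ferraro 2,329.68; Andrade 3,529.56; Vance 6,440.76.
Held at cap: Andrade ($1,500); remaining pool $10,800 reallocated over remaining capital contributed 247,191.
Shares after redistribution: Ferraro 2,868.79 → $2,870; Vance 7,931.21 → $7,930.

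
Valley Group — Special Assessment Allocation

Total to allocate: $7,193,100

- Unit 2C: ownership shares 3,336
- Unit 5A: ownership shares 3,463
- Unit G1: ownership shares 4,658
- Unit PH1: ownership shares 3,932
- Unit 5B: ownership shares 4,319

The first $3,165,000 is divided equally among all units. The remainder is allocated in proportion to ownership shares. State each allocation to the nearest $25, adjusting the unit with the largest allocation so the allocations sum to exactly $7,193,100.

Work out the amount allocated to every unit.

$3,165,000 shared equally gives $633,000 per unit.
Remainder $4,028,100 by ownership shares (total 19,708): Unit 2C 681,841.97 → $681,850; Unit 5A 707,799.39 → $707,800; Unit G1 952,044.34 → $952,050; Unit PH1 803,657.86 → $803,650; Unit 5B 882,756.44 → $882,750.
Totals: Unit 2C $633,000 + $681,850 = $1,314,850; Unit 5A $633,000 + $707,800 = $1,340,800; Unit G1 $633,000 + $952,050 = $1,585,050; Unit PH1 $633,000 + $803,650 = $1,436,650; Unit 5B $633,000 + $882,750 = $1,515,750.

Unit 2C: $1,314,850 · Unit 5A: $1,340,800 · Unit G1: $1,585,050 · Unit PH1: $1,436,650 · Unit 5B: $1,515,750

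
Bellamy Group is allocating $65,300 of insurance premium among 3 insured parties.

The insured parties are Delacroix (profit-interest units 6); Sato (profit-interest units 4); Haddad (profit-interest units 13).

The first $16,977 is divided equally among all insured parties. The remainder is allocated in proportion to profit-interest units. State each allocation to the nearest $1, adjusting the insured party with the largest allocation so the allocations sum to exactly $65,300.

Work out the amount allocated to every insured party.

$16,977 shared equally gives $5,659 per insured party.
Remainder $48,323 by profit-interest units (total 23): Delacroix 12,606.00 → $12,606; Sato 8,404.00 → $8,404; Haddad 27,313.00 → $27,313.
Totals: Delacroix $5,659 + $12,606 = $18,265; Sato $5,659 + $8,404 = $14,063; Haddad $5,659 + $27,313 = $32,972.

Delacroix: $18,265 · Sato: $14,063 · Haddad: $32,972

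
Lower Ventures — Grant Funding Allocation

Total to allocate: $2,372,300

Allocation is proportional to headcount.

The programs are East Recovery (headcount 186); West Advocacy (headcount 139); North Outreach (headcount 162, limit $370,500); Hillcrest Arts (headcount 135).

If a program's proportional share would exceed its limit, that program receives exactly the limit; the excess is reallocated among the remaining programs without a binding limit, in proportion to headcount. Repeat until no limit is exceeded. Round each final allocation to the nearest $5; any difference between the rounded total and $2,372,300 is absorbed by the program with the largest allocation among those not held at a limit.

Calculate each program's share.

Headcount total: 622.
Proportional shares (ignoring caps): East Recovery 709,401.61; West Advocacy 530,144.21; North Outreach 617,865.92; Hillcrest Arts 514,888.26.
Held at cap: North Outreach ($370,500); balance $2,001,800 reallocated over remaining headcount 460.
Remaining shares: East Recovery 809,423.48 → $809,425; West Advocacy 604,891.74 → $604,890; Hillcrest Arts 587,484.78 → $587,485.

East Recovery: $809,425 | West Advocacy: $604,890 | North Outreach: $370,500 | Hillcrest Arts: $587,485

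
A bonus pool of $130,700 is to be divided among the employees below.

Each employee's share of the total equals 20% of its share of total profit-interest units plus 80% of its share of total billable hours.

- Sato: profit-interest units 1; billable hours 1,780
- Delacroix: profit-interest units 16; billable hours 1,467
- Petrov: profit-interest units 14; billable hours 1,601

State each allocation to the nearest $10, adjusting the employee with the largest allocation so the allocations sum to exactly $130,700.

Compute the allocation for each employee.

Totals — profit-interest units 31, billable hours 4,848.
Composite weights (20% profit-interest units + 80% billable hours): Sato 0.3002; Delacroix 0.3453; Petrov 0.3545.
Pro-rata amounts: Sato 39,233.65; Delacroix 45,131.37; Petrov 46,334.98.
After rounding ($10): Sato $39,230; Delacroix $45,130; Petrov $46,330. Sum = $130,690.
Difference $130,700 − $130,690 = +$10 applied to largest allocation (Petrov): Petrov becomes $46,340.

Sato: $39,230 | Delacroix: $45,130 | Petrov: $46,340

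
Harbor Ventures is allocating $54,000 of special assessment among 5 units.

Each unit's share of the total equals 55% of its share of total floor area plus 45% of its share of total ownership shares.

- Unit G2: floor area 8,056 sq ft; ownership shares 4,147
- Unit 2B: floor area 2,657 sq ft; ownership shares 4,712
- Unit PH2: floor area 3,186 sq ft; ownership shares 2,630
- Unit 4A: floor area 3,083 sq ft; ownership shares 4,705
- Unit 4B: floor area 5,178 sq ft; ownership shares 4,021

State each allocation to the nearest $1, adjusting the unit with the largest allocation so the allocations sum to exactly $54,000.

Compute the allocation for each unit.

Unit G2: $15,782; Unit 2B: $9,225; Unit PH2: $7,432; Unit 4A: $9,788; Unit 4B: $11,773

Totals — floor area 22,160, ownership shares 20,215.
Combined weights (55% floor area + 45% ownership shares): Unit G2 0.2923; Unit 2B 0.1708; Unit PH2 0.1376; Unit 4A 0.1813; Unit 4B 0.2180.
Pro-rata amounts: Unit G2 15,782.09; Unit 2B 9,225.24; Unit PH2 7,431.51; Unit 4A 9,787.77; Unit 4B 11,773.38.
At nearest $1: Unit G2 $15,782; Unit 2B $9,225; Unit PH2 $7,432; Unit 4A $9,788; Unit 4B $11,773. Sum = $54,000.
Sum already equals the total — no adjustment.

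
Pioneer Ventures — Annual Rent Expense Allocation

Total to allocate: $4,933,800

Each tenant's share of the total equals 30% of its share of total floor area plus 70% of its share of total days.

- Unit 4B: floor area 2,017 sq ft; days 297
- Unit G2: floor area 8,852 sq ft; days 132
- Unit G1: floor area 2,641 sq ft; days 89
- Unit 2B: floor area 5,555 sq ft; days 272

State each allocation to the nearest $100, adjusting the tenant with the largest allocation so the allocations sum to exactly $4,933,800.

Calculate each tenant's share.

Unit 4B: $1,455,000 | Unit G2: $1,264,300 | Unit G1: $594,100 | Unit 2B: $1,620,400

Floor area total 19,065; days total 790.
Blended shares (30% floor area + 70% days): Unit 4B 0.2949; Unit G2 0.2563; Unit G1 0.1204; Unit 2B 0.3284.
Pro-rata amounts: Unit 4B 1,454,994.13; Unit G2 1,264,305.60; Unit G1 594,121.23; Unit 2B 1,620,379.05.
Rounded to nearest $100: Unit 4B $1,455,000; Unit G2 $1,264,300; Unit G1 $594,100; Unit 2B $1,620,400. Sum = $4,933,800.
Sum already equals the total — no adjustment.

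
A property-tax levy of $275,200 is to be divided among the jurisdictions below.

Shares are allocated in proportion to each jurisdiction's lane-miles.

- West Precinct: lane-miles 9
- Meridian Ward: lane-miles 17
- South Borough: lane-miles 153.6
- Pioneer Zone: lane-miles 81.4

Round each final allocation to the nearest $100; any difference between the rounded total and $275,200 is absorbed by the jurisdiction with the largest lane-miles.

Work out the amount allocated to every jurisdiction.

West Precinct: $9,500 | Meridian Ward: $17,900 | South Borough: $162,000 | Pioneer Zone: $85,800

Combined lane-miles = 9 + 17 + 153.6 + 81.4 = 261.
Proportional shares: West Precinct 9,489.66; Meridian Ward 17,924.90; South Borough 161,956.78; Pioneer Zone 85,828.66.
Rounded to nearest $100: West Precinct $9,500; Meridian Ward $17,900; South Borough $162,000; Pioneer Zone $85,800. Sum = $275,200.
No rounding difference to absorb.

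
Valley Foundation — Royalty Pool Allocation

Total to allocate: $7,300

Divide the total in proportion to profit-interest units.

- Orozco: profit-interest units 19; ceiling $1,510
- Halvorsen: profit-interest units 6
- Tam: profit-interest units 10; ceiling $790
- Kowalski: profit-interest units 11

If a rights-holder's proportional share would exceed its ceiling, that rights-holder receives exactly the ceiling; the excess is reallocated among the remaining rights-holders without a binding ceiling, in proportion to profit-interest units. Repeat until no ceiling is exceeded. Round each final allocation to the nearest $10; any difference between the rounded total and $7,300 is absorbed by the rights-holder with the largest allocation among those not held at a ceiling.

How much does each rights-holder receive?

Orozco: $1,510 | Halvorsen: $1,760 | Tam: $790 | Kowalski: $3,240

Profit-interest units total: 46.
Pro-rata shares before constraints: Orozco 3,015.22; Halvorsen 952.17; Tam 1,586.96; Kowalski 1,745.65.
Held at cap: Orozco ($1,510), Tam ($790); residual $5,000 reallocated over remaining profit-interest units 17.
Remaining shares: Halvorsen 1,764.71 → $1,760; Kowalski 3,235.29 → $3,240.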